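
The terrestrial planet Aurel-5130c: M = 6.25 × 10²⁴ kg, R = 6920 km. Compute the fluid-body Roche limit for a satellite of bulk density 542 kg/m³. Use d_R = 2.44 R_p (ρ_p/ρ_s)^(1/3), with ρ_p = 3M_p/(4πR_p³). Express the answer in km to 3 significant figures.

ρ_p = 3M_p/(4πR_p³) = 3 × (6.25 × 10²⁴) / (4π × (6.92 × 10⁶ m)³) = 4500 kg/m³
d_R = 2.44 × 6920 km × (4500/542)^(1/3)
    = 34200 km

34200 km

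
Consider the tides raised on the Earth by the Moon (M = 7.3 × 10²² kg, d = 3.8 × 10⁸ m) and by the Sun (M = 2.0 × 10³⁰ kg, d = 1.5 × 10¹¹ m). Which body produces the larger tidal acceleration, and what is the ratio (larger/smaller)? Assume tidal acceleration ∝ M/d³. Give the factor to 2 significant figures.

Tidal stretch scales as M/d³; compute that for each body.
The Moon: (7.3 × 10²²) / (3.8 × 10⁸)³ = 1.330 × 10⁻³
The Sun: (2.0 × 10³⁰) / (1.5 × 10¹¹)³ = 5.926 × 10⁻⁴
Ratio (larger/smaller) = 2.2

The Moon, by a factor of ≈ 2.2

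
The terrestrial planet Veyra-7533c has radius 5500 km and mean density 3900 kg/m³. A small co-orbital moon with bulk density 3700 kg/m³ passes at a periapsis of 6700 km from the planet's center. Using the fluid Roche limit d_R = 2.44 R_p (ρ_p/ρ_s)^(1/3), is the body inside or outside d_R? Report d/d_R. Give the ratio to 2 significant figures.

inside; d/d_R ≈ 0.49

d_R = 2.44 × (5500 km) × (3900/3700)^(1/3) = 13660 km
d/d_R = (6700) / (13660) = 0.49
Since d/d_R < 1, the body is inside the Roche limit.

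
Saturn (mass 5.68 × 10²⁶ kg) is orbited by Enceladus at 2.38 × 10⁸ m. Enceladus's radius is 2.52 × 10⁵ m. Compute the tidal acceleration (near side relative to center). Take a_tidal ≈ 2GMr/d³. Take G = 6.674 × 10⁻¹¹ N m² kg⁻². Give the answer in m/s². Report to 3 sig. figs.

The tidal stretch is the gradient of GM/d² times the body's extent r, hence the 1/d³ dependence.
a_tidal = 2GMr/d³
        = 2 × (6.674 × 10⁻¹¹) × (5.68 × 10²⁶) × (2.52 × 10⁵) / (2.38 × 10⁸)³
        = 1.42 × 10⁻³ m/s²

1.42 × 10⁻³ m/s²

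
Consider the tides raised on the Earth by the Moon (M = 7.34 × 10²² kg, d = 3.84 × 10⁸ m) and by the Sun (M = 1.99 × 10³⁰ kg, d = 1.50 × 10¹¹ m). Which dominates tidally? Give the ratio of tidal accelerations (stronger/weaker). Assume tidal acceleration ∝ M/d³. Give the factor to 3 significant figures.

The Moon, by a factor of ≈ 2.20

Tidal stretch scales as M/d³; compute that for each body.
The Moon: (7.34 × 10²²) / (3.84 × 10⁸)³ = 1.296 × 10⁻³
The Sun: (1.99 × 10³⁰) / (1.50 × 10¹¹)³ = 5.896 × 10⁻⁴
Ratio (larger/smaller) = 2.20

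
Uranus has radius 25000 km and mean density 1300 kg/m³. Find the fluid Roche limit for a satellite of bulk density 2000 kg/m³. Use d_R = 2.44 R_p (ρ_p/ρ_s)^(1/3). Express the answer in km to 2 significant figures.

53000 km

d_R = 2.44 × 25000 km × (1300/2000)^(1/3)
    = 53000 km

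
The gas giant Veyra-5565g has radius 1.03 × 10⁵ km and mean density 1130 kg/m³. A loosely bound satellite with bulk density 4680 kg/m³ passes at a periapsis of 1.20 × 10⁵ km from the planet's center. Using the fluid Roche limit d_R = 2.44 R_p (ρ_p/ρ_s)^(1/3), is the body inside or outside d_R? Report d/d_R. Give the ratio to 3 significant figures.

d_R = 2.44 × (1.03 × 10⁵ km) × (1130/4680)^(1/3) = 1.565 × 10⁵ km
d/d_R = (1.20 × 10⁵) / (1.565 × 10⁵) = 0.767
Since d/d_R < 1, the body is inside the Roche limit.

inside; d/d_R ≈ 0.767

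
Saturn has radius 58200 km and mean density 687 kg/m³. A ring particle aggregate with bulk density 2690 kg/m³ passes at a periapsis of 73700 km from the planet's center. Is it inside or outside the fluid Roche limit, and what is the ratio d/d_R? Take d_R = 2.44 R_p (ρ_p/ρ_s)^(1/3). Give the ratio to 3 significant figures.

d_R = 2.44 × (58200 km) × (687/2690)^(1/3) = 90100 km
d/d_R = (73700) / (90100) = 0.818
Since d/d_R < 1, the body is inside the Roche limit.

inside; d/d_R ≈ 0.818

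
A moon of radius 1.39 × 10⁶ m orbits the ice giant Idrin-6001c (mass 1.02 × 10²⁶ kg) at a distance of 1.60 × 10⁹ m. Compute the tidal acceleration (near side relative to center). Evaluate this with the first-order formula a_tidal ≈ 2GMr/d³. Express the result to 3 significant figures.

Δg = 2GMr/d³
   = 2 × (6.674 × 10⁻¹¹) × (1.02 × 10²⁶) × (1.39 × 10⁶) / (1.60 × 10⁹)³
   = 4.62 × 10⁻⁶ m/s²

4.62 × 10⁻⁶ m/s²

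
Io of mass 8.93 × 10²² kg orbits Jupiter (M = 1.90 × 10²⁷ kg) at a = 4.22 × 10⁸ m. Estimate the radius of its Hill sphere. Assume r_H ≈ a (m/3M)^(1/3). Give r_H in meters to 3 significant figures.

1.06 × 10⁷ m

r_H ≈ a (m/3M)^(1/3)
    = (4.22 × 10⁸) × (8.93 × 10²² / (3 × 1.90 × 10²⁷))^(1/3)
    = 1.06 × 10⁷ m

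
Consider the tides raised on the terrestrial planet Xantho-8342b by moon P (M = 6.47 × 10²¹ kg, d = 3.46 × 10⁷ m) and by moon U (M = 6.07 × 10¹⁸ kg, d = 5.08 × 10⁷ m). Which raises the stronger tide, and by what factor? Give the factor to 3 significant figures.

Moon P, by a factor of ≈ 3370

The tide-raising term goes as M/d³ (the gradient of a 1/d² field).
Moon P: (6.47 × 10²¹) / (3.46 × 10⁷)³ = 1.562 × 10⁻¹
Moon U: (6.07 × 10¹⁸) / (5.08 × 10⁷)³ = 4.630 × 10⁻⁵
Ratio (larger/smaller) = 3370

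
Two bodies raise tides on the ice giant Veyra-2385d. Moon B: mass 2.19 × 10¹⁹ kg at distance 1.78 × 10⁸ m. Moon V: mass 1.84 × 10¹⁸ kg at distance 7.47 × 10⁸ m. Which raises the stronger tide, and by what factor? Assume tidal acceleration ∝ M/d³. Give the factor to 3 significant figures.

Moon B, by a factor of ≈ 880

The tide-raising term goes as M/d³ (the gradient of a 1/d² field).
Moon B: (2.19 × 10¹⁹) / (1.78 × 10⁸)³ = 3.883 × 10⁻⁶
Moon V: (1.84 × 10¹⁸) / (7.47 × 10⁸)³ = 4.414 × 10⁻⁹
Ratio (larger/smaller) = 880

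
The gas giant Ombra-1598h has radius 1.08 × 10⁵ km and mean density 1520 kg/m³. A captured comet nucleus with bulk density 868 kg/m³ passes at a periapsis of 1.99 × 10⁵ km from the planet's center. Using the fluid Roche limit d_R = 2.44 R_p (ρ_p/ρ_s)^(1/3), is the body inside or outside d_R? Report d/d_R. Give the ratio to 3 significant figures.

inside; d/d_R ≈ 0.627

d_R = 2.44 × (1.08 × 10⁵ km) × (1520/868)^(1/3) = 3.176 × 10⁵ km
d/d_R = (1.99 × 10⁵) / (3.176 × 10⁵) = 0.627
Since d/d_R < 1, the body is inside the Roche limit.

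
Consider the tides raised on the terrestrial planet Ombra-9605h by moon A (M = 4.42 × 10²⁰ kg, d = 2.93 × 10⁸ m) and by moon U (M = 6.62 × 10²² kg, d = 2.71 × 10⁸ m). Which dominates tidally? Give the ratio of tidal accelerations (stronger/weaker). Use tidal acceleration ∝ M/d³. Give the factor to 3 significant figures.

Tidal acceleration ∝ M/d³, so compare M/d³ for each.
Moon A: (4.42 × 10²⁰) / (2.93 × 10⁸)³ = 1.757 × 10⁻⁵
Moon U: (6.62 × 10²²) / (2.71 × 10⁸)³ = 3.326 × 10⁻³
Ratio (larger/smaller) = 189

Moon U, by a factor of ≈ 189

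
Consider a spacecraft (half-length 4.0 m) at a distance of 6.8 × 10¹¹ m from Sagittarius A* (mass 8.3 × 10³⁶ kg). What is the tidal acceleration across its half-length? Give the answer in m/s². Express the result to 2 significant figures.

1.4 × 10⁻⁸ m/s²

Δg = 2GMr/d³
   = 2 × (6.674 × 10⁻¹¹) × (8.3 × 10³⁶) × (4.0) / (6.8 × 10¹¹)³
   = 1.4 × 10⁻⁸ m/s²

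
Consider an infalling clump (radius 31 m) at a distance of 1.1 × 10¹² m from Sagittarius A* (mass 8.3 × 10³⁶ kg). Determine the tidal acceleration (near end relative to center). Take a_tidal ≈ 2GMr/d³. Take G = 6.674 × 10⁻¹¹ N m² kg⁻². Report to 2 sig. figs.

2.6 × 10⁻⁸ m/s²

Δg = 2GMr/d³
   = 2 × (6.674 × 10⁻¹¹) × (8.3 × 10³⁶) × (31) / (1.1 × 10¹²)³
   = 2.6 × 10⁻⁸ m/s²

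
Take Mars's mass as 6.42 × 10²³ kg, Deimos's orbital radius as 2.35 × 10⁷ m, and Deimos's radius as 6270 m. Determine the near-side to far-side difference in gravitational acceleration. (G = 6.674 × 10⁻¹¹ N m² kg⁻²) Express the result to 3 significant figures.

8.28 × 10⁻⁵ m/s²

The field gradient is 2GM/d³; across the full diameter 2r the difference is 4GMr/d³.
Δg = 4GMr/d³
   = 4 × (6.674 × 10⁻¹¹) × (6.42 × 10²³) × (6270) / (2.35 × 10⁷)³
   = 8.28 × 10⁻⁵ m/s²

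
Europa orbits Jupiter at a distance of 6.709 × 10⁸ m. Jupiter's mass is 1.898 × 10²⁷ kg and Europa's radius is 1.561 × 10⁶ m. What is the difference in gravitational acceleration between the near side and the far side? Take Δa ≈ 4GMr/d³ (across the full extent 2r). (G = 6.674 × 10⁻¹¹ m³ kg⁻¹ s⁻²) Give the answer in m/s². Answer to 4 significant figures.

2.619 × 10⁻³ m/s²

Differencing GM/(d−r)² and GM/(d+r)² to first order in r/d gives 4GMr/d³.
a_tidal = 4GMr/d³
        = 4 × (6.674 × 10⁻¹¹) × (1.898 × 10²⁷) × (1.561 × 10⁶) / (6.709 × 10⁸)³
        = 2.619 × 10⁻³ m/s²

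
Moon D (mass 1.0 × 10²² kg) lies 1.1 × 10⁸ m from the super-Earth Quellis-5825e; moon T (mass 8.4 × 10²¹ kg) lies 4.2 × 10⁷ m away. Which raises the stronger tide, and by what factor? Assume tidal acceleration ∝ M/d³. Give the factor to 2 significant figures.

Moon T, by a factor of ≈ 15

Tidal acceleration ∝ M/d³, so compare M/d³ for each.
Moon D: (1.0 × 10²²) / (1.1 × 10⁸)³ = 7.513 × 10⁻³
Moon T: (8.4 × 10²¹) / (4.2 × 10⁷)³ = 1.134 × 10⁻¹
Ratio (larger/smaller) = 15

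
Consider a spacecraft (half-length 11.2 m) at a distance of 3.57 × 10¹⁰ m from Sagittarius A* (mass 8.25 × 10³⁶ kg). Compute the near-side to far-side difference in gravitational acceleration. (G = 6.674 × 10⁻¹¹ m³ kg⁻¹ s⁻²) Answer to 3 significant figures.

Δg = 4GMr/d³
   = 4 × (6.674 × 10⁻¹¹) × (8.25 × 10³⁶) × (11.2) / (3.57 × 10¹⁰)³
   = 5.42 × 10⁻⁴ m/s²

5.42 × 10⁻⁴ m/s²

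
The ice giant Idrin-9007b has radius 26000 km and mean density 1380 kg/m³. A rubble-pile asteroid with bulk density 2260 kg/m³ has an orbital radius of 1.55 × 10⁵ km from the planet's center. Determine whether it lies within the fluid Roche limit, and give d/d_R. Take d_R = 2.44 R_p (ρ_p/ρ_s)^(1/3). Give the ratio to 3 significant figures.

outside; d/d_R ≈ 2.88

d_R = 2.44 × (26000 km) × (1380/2260)^(1/3) = 53820 km
d/d_R = (1.55 × 10⁵) / (53820) = 2.88
Since d/d_R > 1, the body is outside the Roche limit.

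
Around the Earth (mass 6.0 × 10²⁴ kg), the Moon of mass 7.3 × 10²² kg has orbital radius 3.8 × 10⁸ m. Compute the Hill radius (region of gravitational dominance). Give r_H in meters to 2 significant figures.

6.1 × 10⁷ m

r_H ≈ a (m/3M)^(1/3)
    = (3.8 × 10⁸) × (7.3 × 10²² / (3 × 6.0 × 10²⁴))^(1/3)
    = 6.1 × 10⁷ m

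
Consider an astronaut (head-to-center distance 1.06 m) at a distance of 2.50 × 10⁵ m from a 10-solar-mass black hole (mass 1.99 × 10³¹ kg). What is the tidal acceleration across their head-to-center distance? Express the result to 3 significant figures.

Δa = 2GMr/d³
   = 2 × (6.674 × 10⁻¹¹) × (1.99 × 10³¹) × (1.06) / (2.50 × 10⁵)³
   = 1.80 × 10⁵ m/s²

1.80 × 10⁵ m/s²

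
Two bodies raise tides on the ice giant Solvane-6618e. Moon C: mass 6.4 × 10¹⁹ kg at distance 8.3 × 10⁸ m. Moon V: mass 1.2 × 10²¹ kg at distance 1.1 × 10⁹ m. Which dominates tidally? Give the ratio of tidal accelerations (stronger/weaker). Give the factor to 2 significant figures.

Moon V, by a factor of ≈ 8.1

Tidal acceleration ∝ M/d³, so compare M/d³ for each.
Moon C: (6.4 × 10¹⁹) / (8.3 × 10⁸)³ = 1.119 × 10⁻⁷
Moon V: (1.2 × 10²¹) / (1.1 × 10⁹)³ = 9.016 × 10⁻⁷
Ratio (larger/smaller) = 8.1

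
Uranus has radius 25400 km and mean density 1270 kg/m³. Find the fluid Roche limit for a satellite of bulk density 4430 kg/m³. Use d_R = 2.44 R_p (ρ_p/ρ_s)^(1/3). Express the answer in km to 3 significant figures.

d_R = 2.44 × 25400 km × (1270/4430)^(1/3)
    = 40900 km

40900 km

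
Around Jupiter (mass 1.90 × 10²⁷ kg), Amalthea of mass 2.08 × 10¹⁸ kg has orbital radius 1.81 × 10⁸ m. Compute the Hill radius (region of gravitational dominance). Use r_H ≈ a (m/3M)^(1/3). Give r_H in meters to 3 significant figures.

1.29 × 10⁵ m

r_H ≈ a (m/3M)^(1/3)
    = (1.81 × 10⁸) × (2.08 × 10¹⁸ / (3 × 1.90 × 10²⁷))^(1/3)
    = 1.29 × 10⁵ m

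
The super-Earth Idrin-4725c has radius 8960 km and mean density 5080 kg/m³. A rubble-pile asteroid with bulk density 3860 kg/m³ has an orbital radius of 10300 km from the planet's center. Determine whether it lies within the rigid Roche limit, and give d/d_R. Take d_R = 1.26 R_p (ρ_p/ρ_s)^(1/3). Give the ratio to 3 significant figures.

inside; d/d_R ≈ 0.833

d_R = 1.26 × (8960 km) × (5080/3860)^(1/3) = 12370 km
d/d_R = (10300) / (12370) = 0.833
Since d/d_R < 1, the body is inside the Roche limit.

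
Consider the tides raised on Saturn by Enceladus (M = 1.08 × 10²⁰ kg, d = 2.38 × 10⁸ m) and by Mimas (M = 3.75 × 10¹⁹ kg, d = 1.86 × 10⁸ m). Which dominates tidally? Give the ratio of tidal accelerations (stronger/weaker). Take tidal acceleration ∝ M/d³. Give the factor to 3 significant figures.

Enceladus, by a factor of ≈ 1.37

Tidal stretch scales as M/d³; compute that for each body.
Enceladus: (1.08 × 10²⁰) / (2.38 × 10⁸)³ = 8.011 × 10⁻⁶
Mimas: (3.75 × 10¹⁹) / (1.86 × 10⁸)³ = 5.828 × 10⁻⁶
Ratio (larger/smaller) = 1.37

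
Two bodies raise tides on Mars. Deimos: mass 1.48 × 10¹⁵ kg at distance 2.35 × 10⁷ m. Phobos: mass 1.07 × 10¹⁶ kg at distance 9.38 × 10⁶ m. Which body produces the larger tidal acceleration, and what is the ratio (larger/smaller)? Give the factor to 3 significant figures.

Phobos, by a factor of ≈ 114

Tidal stretch scales as M/d³; compute that for each body.
Deimos: (1.48 × 10¹⁵) / (2.35 × 10⁷)³ = 1.140 × 10⁻⁷
Phobos: (1.07 × 10¹⁶) / (9.38 × 10⁶)³ = 1.297 × 10⁻⁵
Ratio (larger/smaller) = 114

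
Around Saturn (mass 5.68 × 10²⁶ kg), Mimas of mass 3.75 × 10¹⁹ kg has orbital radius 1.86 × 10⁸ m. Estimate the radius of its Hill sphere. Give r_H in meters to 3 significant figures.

5.21 × 10⁵ m

r_H ≈ a (m/3M)^(1/3)
    = (1.86 × 10⁸) × (3.75 × 10¹⁹ / (3 × 5.68 × 10²⁶))^(1/3)
    = 5.21 × 10⁵ m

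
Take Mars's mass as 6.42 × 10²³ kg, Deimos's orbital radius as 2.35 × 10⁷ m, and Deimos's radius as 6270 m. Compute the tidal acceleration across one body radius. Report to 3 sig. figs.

a_tidal = 2GMr/d³
        = 2 × (6.674 × 10⁻¹¹) × (6.42 × 10²³) × (6270) / (2.35 × 10⁷)³
        = 4.14 × 10⁻⁵ m/s²

4.14 × 10⁻⁵ m/s²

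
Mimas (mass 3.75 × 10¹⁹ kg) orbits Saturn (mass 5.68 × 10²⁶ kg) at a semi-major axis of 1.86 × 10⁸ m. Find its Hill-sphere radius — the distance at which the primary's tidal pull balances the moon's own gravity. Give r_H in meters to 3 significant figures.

r_H ≈ a (m/3M)^(1/3)
    = (1.86 × 10⁸) × (3.75 × 10¹⁹ / (3 × 5.68 × 10²⁶))^(1/3)
    = 5.21 × 10⁵ m

5.21 × 10⁵ m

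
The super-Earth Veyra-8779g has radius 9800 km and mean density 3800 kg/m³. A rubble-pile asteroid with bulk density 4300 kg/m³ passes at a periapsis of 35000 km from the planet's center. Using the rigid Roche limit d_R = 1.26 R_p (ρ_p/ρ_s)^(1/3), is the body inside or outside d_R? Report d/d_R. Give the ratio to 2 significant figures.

outside; d/d_R ≈ 3.0

d_R = 1.26 × (9800 km) × (3800/4300)^(1/3) = 11850 km
d/d_R = (35000) / (11850) = 3.0
Since d/d_R > 1, the body is outside the Roche limit.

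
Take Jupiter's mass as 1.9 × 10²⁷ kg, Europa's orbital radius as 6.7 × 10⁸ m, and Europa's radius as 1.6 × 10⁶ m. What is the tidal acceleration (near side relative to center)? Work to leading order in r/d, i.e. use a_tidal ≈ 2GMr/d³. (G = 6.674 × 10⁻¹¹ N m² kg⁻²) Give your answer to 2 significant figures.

Δa = 2GMr/d³
   = 2 × (6.674 × 10⁻¹¹) × (1.9 × 10²⁷) × (1.6 × 10⁶) / (6.7 × 10⁸)³
   = 1.3 × 10⁻³ m/s²

1.3 × 10⁻³ m/s²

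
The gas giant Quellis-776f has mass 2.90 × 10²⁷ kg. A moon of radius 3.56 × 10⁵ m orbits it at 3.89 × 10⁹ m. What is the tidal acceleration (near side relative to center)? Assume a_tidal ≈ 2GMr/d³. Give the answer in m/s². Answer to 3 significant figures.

Δg = 2GMr/d³
   = 2 × (6.674 × 10⁻¹¹) × (2.90 × 10²⁷) × (3.56 × 10⁵) / (3.89 × 10⁹)³
   = 2.34 × 10⁻⁶ m/s²

2.34 × 10⁻⁶ m/s²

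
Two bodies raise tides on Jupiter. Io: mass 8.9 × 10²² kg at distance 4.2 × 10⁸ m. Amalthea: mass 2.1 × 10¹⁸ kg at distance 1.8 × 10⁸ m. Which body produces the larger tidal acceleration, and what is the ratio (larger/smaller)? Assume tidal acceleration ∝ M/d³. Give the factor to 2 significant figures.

The tide-raising term goes as M/d³ (the gradient of a 1/d² field).
Io: (8.9 × 10²²) / (4.2 × 10⁸)³ = 1.201 × 10⁻³
Amalthea: (2.1 × 10¹⁸) / (1.8 × 10⁸)³ = 3.601 × 10⁻⁷
Ratio (larger/smaller) = 3300

Io, by a factor of ≈ 3300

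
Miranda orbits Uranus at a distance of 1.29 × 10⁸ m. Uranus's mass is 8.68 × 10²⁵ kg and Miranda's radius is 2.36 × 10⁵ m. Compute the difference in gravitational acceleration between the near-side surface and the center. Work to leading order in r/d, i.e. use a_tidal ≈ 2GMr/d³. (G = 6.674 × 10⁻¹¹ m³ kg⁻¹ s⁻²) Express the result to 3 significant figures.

1.27 × 10⁻³ m/s²

Since r ≪ d, expand the inverse-square field across one radius to get the leading 2GMr/d³ term.
a_tidal = 2GMr/d³
        = 2 × (6.674 × 10⁻¹¹) × (8.68 × 10²⁵) × (2.36 × 10⁵) / (1.29 × 10⁸)³
        = 1.27 × 10⁻³ m/s²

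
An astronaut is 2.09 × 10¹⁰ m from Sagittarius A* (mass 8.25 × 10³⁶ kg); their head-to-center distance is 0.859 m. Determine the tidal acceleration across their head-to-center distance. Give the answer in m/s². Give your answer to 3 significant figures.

1.04 × 10⁻⁴ m/s²

a_tidal = 2GMr/d³
        = 2 × (6.674 × 10⁻¹¹) × (8.25 × 10³⁶) × (0.859) / (2.09 × 10¹⁰)³
        = 1.04 × 10⁻⁴ m/s²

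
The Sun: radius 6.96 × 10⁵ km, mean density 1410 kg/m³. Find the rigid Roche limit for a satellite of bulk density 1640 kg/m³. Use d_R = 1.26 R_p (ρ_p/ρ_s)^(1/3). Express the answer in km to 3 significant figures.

8.34 × 10⁵ km

d_R = 1.26 × 6.96 × 10⁵ km × (1410/1640)^(1/3)
    = 8.34 × 10⁵ km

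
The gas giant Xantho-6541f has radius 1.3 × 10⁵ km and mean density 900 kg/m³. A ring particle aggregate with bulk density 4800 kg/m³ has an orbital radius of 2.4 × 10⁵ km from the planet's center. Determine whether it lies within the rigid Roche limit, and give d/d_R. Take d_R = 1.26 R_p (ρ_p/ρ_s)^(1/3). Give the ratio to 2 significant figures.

outside; d/d_R ≈ 2.6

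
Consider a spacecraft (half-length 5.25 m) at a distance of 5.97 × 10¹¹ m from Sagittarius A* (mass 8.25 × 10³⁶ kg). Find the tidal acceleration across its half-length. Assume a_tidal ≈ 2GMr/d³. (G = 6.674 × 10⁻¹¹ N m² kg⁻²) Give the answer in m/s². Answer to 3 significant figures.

2.72 × 10⁻⁸ m/s²

Since r ≪ d, expand the inverse-square field across one radius to get the leading 2GMr/d³ term.
Δg = 2GMr/d³
   = 2 × (6.674 × 10⁻¹¹) × (8.25 × 10³⁶) × (5.25) / (5.97 × 10¹¹)³
   = 2.72 × 10⁻⁸ m/s²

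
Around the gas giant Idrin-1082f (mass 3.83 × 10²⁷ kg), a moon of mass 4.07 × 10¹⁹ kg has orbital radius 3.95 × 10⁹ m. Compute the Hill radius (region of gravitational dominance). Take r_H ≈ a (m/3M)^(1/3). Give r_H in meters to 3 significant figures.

6.02 × 10⁶ m

r_H ≈ a (m/3M)^(1/3)
    = (3.95 × 10⁹) × (4.07 × 10¹⁹ / (3 × 3.83 × 10²⁷))^(1/3)
    = 6.02 × 10⁶ m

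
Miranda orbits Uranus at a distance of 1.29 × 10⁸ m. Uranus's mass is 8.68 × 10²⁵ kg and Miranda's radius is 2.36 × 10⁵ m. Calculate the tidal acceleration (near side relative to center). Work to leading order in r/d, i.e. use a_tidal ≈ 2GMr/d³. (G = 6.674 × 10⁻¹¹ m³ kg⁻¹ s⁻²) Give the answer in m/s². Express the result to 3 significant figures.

1.27 × 10⁻³ m/s²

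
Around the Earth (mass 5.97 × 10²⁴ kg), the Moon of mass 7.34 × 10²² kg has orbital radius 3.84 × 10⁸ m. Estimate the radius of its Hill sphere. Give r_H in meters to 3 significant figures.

r_H ≈ a (m/3M)^(1/3)
    = (3.84 × 10⁸) × (7.34 × 10²² / (3 × 5.97 × 10²⁴))^(1/3)
    = 6.15 × 10⁷ m

6.15 × 10⁷ m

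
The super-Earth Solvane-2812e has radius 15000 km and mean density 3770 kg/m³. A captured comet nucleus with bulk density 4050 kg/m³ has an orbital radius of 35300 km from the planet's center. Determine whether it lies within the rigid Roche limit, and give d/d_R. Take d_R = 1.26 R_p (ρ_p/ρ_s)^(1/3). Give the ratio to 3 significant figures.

outside; d/d_R ≈ 1.91

d_R = 1.26 × (15000 km) × (3770/4050)^(1/3) = 18450 km
d/d_R = (35300) / (18450) = 1.91
Since d/d_R > 1, the body is outside the Roche limit.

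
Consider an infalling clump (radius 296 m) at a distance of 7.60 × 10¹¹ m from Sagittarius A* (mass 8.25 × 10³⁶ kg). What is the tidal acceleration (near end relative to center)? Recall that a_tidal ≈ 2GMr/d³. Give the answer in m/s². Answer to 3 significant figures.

Differencing GM/(d−r)² and GM/d² to first order in r/d gives 2GMr/d³.
a_tidal = 2GMr/d³
        = 2 × (6.674 × 10⁻¹¹) × (8.25 × 10³⁶) × (296) / (7.60 × 10¹¹)³
        = 7.43 × 10⁻⁷ m/s²

7.43 × 10⁻⁷ m/s²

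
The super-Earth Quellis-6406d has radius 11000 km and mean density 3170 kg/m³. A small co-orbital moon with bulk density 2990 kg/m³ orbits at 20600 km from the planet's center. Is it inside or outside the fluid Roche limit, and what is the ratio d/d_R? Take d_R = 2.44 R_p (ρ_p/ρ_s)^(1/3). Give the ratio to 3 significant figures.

inside; d/d_R ≈ 0.753

d_R = 2.44 × (11000 km) × (3170/2990)^(1/3) = 27370 km
d/d_R = (20600) / (27370) = 0.753
Since d/d_R < 1, the body is inside the Roche limit.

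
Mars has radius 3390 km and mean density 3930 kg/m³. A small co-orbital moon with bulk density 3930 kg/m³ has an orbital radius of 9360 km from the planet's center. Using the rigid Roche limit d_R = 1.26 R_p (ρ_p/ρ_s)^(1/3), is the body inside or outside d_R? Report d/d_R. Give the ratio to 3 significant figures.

outside; d/d_R ≈ 2.19

d_R = 1.26 × (3390 km) × (3930/3930)^(1/3) = 4271 km
d/d_R = (9360) / (4271) = 2.19
Since d/d_R > 1, the body is outside the Roche limit.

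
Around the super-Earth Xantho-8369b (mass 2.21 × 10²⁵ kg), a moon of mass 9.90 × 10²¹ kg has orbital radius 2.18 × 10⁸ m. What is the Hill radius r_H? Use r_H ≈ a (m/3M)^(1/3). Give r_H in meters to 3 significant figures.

1.16 × 10⁷ m

r_H ≈ a (m/3M)^(1/3)
    = (2.18 × 10⁸) × (9.90 × 10²¹ / (3 × 2.21 × 10²⁵))^(1/3)
    = 1.16 × 10⁷ m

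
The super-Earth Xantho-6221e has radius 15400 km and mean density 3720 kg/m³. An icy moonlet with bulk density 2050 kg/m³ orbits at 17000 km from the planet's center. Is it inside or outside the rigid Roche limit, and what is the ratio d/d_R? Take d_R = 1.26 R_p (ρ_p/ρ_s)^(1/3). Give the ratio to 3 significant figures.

inside; d/d_R ≈ 0.718

d_R = 1.26 × (15400 km) × (3720/2050)^(1/3) = 23670 km
d/d_R = (17000) / (23670) = 0.718
Since d/d_R < 1, the body is inside the Roche limit.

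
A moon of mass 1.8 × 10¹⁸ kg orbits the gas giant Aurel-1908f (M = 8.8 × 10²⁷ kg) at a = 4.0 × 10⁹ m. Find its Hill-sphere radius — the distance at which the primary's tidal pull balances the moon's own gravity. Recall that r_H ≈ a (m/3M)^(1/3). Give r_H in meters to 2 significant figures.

r_H ≈ a (m/3M)^(1/3)
    = (4.0 × 10⁹) × (1.8 × 10¹⁸ / (3 × 8.8 × 10²⁷))^(1/3)
    = 1.6 × 10⁶ m

1.6 × 10⁶ m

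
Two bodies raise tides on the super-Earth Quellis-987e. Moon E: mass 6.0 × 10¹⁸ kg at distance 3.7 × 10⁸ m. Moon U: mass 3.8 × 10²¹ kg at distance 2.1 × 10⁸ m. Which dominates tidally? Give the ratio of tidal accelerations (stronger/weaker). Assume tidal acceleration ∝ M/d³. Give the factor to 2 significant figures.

Moon U, by a factor of ≈ 3500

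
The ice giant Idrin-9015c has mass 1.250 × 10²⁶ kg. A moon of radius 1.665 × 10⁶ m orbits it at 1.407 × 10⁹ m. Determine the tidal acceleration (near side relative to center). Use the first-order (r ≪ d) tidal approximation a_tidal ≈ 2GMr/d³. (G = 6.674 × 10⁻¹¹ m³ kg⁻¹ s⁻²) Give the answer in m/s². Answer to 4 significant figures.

9.974 × 10⁻⁶ m/s²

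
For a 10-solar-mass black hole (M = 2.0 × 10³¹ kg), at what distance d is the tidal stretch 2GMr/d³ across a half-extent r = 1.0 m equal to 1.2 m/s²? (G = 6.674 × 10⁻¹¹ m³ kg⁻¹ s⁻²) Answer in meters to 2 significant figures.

2GMr/d³ = a_tidal  ⇒  d = (2GMr / a_tidal)^(1/3)
d = (2 × 6.674×10⁻¹¹ × (2.0 × 10³¹) × (1.0) / (1.2))^(1/3)
  = 1.3 × 10⁷ m

1.3 × 10⁷ m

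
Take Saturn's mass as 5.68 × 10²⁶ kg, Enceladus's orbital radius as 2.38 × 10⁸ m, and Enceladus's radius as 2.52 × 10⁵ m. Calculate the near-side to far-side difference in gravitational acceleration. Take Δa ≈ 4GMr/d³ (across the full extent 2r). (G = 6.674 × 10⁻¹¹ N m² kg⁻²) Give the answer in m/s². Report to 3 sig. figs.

2.83 × 10⁻³ m/s²

The field gradient is 2GM/d³; across the full diameter 2r the difference is 4GMr/d³.
Δa = 4GMr/d³
   = 4 × (6.674 × 10⁻¹¹) × (5.68 × 10²⁶) × (2.52 × 10⁵) / (2.38 × 10⁸)³
   = 2.83 × 10⁻³ m/s²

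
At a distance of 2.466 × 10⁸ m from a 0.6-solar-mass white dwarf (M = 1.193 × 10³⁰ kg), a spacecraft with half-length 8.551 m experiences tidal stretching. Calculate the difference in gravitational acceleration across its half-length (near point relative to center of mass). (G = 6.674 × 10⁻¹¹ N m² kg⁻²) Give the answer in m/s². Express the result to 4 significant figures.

9.080 × 10⁻⁵ m/s²

Δa = 2GMr/d³
   = 2 × (6.674 × 10⁻¹¹) × (1.193 × 10³⁰) × (8.551) / (2.466 × 10⁸)³
   = 9.080 × 10⁻⁵ m/s²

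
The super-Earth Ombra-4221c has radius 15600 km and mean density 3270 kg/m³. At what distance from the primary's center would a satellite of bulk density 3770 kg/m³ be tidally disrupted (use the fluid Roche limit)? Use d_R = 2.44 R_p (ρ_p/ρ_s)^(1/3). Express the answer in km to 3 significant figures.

d_R = 2.44 × 15600 km × (3270/3770)^(1/3)
    = 36300 km

36300 km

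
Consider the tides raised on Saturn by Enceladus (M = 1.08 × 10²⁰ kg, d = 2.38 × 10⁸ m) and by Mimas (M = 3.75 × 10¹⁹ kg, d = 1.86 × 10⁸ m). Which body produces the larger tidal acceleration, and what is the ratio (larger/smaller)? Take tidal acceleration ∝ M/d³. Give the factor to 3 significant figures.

Enceladus, by a factor of ≈ 1.37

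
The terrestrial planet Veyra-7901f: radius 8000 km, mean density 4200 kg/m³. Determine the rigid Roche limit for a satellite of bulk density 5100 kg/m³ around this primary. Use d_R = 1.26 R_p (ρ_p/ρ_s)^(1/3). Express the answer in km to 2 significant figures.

9400 km

d_R = 1.26 × 8000 km × (4200/5100)^(1/3)
    = 9400 km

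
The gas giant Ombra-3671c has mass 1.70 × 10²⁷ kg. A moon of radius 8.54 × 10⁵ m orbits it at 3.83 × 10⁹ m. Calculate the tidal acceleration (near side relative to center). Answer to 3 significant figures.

Since r ≪ d, expand the inverse-square field across one radius to get the leading 2GMr/d³ term.
a_tidal = 2GMr/d³
        = 2 × (6.674 × 10⁻¹¹) × (1.70 × 10²⁷) × (8.54 × 10⁵) / (3.83 × 10⁹)³
        = 3.45 × 10⁻⁶ m/s²

3.45 × 10⁻⁶ m/s²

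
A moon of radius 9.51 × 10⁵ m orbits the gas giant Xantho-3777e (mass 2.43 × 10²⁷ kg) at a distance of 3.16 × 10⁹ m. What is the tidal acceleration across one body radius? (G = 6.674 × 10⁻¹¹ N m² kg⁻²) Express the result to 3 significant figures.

9.78 × 10⁻⁶ m/s²

Δa = 2GMr/d³
   = 2 × (6.674 × 10⁻¹¹) × (2.43 × 10²⁷) × (9.51 × 10⁵) / (3.16 × 10⁹)³
   = 9.78 × 10⁻⁶ m/s²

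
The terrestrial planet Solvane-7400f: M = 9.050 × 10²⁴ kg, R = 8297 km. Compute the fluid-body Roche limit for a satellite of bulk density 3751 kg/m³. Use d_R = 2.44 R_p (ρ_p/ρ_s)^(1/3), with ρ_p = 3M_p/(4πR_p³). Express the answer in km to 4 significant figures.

20300 km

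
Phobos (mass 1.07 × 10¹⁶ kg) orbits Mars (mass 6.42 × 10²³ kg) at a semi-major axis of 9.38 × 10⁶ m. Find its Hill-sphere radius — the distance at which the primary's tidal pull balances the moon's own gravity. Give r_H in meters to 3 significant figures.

r_H ≈ a (m/3M)^(1/3)
    = (9.38 × 10⁶) × (1.07 × 10¹⁶ / (3 × 6.42 × 10²³))^(1/3)
    = 1.66 × 10⁴ m

1.66 × 10⁴ m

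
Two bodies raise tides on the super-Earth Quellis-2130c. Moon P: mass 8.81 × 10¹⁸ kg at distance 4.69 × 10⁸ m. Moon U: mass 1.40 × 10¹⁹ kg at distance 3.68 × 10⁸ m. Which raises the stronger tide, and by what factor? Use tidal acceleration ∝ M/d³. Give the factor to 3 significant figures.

Moon U, by a factor of ≈ 3.29

The tide-raising term goes as M/d³ (the gradient of a 1/d² field).
Moon P: (8.81 × 10¹⁸) / (4.69 × 10⁸)³ = 8.540 × 10⁻⁸
Moon U: (1.40 × 10¹⁹) / (3.68 × 10⁸)³ = 2.809 × 10⁻⁷
Ratio (larger/smaller) = 3.29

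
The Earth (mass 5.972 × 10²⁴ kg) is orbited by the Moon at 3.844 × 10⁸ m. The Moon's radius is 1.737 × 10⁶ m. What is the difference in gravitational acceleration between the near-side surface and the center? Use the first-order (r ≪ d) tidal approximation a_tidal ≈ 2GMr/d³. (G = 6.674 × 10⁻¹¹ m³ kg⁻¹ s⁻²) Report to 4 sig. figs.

2.438 × 10⁻⁵ m/s²

The tidal stretch is the gradient of GM/d² times the body's extent r, hence the 1/d³ dependence.
Δa = 2GMr/d³
   = 2 × (6.674 × 10⁻¹¹) × (5.972 × 10²⁴) × (1.737 × 10⁶) / (3.844 × 10⁸)³
   = 2.438 × 10⁻⁵ m/s²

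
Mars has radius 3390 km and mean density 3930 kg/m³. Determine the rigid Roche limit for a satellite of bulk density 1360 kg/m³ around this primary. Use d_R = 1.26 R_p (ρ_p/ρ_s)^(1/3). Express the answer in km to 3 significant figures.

6080 km

d_R = 1.26 × 3390 km × (3930/1360)^(1/3)
    = 6080 km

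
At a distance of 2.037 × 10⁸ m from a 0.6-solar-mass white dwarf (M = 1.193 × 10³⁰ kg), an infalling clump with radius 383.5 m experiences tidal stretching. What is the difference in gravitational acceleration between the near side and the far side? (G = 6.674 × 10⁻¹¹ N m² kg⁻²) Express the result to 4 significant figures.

1.445 × 10⁻² m/s²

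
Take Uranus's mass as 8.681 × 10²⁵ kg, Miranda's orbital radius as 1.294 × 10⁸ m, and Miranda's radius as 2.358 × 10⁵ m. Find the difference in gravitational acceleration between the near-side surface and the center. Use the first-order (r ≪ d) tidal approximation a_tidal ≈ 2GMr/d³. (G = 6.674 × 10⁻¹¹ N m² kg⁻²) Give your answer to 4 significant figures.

a_tidal = 2GMr/d³
        = 2 × (6.674 × 10⁻¹¹) × (8.681 × 10²⁵) × (2.358 × 10⁵) / (1.294 × 10⁸)³
        = 1.261 × 10⁻³ m/s²

1.261 × 10⁻³ m/s²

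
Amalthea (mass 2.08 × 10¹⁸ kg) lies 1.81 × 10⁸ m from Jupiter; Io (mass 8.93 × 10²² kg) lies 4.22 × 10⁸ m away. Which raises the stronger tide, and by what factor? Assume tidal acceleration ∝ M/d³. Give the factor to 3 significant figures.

Io, by a factor of ≈ 3390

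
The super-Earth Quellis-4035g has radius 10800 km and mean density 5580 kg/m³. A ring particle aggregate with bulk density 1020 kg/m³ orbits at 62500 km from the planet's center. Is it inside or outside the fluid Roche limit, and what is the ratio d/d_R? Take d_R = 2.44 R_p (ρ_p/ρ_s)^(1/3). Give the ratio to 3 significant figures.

d_R = 2.44 × (10800 km) × (5580/1020)^(1/3) = 46430 km
d/d_R = (62500) / (46430) = 1.35
Since d/d_R > 1, the body is outside the Roche limit.

outside; d/d_R ≈ 1.35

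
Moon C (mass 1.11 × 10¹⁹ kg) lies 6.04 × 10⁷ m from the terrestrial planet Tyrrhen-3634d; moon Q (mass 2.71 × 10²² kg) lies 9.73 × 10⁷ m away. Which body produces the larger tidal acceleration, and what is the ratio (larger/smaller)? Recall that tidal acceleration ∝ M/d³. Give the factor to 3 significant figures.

Compare M/d³ for the two perturbers:
Moon C: (1.11 × 10¹⁹) / (6.04 × 10⁷)³ = 5.037 × 10⁻⁵
Moon Q: (2.71 × 10²²) / (9.73 × 10⁷)³ = 2.942 × 10⁻²
Ratio (larger/smaller) = 584

Moon Q, by a factor of ≈ 584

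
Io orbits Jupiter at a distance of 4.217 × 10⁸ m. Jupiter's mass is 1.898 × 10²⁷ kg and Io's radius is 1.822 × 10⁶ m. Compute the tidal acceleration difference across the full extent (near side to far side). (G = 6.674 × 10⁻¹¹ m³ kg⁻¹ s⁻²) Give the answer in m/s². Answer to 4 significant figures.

1.231 × 10⁻² m/s²

Differencing GM/(d−r)² and GM/(d+r)² to first order in r/d gives 4GMr/d³.
a_tidal = 4GMr/d³
        = 4 × (6.674 × 10⁻¹¹) × (1.898 × 10²⁷) × (1.822 × 10⁶) / (4.217 × 10⁸)³
        = 1.231 × 10⁻² m/s²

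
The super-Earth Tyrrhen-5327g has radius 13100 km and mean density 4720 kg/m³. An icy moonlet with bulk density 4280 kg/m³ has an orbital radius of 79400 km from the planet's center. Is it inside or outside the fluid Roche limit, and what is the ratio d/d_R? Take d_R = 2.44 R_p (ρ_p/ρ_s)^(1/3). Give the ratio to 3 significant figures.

outside; d/d_R ≈ 2.40

d_R = 2.44 × (13100 km) × (4720/4280)^(1/3) = 33020 km
d/d_R = (79400) / (33020) = 2.40
Since d/d_R > 1, the body is outside the Roche limit.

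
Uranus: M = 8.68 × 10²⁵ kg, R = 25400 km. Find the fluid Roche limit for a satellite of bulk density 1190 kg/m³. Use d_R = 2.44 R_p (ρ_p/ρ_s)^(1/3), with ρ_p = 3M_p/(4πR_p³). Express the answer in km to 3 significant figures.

63200 km

ρ_p = 3M_p/(4πR_p³) = 3 × (8.68 × 10²⁵) / (4π × (2.54 × 10⁷ m)³) = 1260 kg/m³
d_R = 2.44 × 25400 km × (1260/1190)^(1/3)
    = 63200 km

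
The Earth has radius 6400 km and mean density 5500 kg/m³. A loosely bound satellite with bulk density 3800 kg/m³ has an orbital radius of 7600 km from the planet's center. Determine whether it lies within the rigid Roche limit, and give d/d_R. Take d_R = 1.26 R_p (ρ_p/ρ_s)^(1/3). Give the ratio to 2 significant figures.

inside; d/d_R ≈ 0.83

d_R = 1.26 × (6400 km) × (5500/3800)^(1/3) = 9122 km
d/d_R = (7600) / (9122) = 0.83
Since d/d_R < 1, the body is inside the Roche limit.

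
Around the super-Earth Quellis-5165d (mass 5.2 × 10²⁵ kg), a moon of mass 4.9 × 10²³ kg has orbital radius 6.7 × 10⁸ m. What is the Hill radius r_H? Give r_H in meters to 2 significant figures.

r_H ≈ a (m/3M)^(1/3)
    = (6.7 × 10⁸) × (4.9 × 10²³ / (3 × 5.2 × 10²⁵))^(1/3)
    = 9.8 × 10⁷ m

9.8 × 10⁷ m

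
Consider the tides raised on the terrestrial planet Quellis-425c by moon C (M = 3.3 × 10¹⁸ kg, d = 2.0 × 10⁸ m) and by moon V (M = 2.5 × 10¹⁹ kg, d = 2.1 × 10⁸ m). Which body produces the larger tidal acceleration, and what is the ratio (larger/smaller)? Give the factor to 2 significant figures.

Moon V, by a factor of ≈ 6.5

Tidal acceleration ∝ M/d³, so compare M/d³ for each.
Moon C: (3.3 × 10¹⁸) / (2.0 × 10⁸)³ = 4.125 × 10⁻⁷
Moon V: (2.5 × 10¹⁹) / (2.1 × 10⁸)³ = 2.699 × 10⁻⁶
Ratio (larger/smaller) = 6.5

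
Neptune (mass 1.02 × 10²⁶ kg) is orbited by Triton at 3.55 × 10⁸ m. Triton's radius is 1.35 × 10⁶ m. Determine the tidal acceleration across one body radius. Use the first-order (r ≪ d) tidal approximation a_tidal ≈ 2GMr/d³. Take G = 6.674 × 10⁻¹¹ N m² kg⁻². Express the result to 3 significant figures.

Δa = 2GMr/d³
   = 2 × (6.674 × 10⁻¹¹) × (1.02 × 10²⁶) × (1.35 × 10⁶) / (3.55 × 10⁸)³
   = 4.11 × 10⁻⁴ m/s²

4.11 × 10⁻⁴ m/s²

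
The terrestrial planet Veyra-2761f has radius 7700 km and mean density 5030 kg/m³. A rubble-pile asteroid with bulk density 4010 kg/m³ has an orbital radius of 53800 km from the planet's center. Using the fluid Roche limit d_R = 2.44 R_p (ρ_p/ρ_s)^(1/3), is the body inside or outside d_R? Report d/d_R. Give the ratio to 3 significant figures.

outside; d/d_R ≈ 2.66

d_R = 2.44 × (7700 km) × (5030/4010)^(1/3) = 20260 km
d/d_R = (53800) / (20260) = 2.66
Since d/d_R > 1, the body is outside the Roche limit.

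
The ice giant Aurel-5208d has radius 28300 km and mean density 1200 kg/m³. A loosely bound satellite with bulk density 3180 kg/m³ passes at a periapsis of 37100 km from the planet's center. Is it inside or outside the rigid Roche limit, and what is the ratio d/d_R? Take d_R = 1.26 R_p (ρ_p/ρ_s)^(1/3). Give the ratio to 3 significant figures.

outside; d/d_R ≈ 1.44

d_R = 1.26 × (28300 km) × (1200/3180)^(1/3) = 25770 km
d/d_R = (37100) / (25770) = 1.44
Since d/d_R > 1, the body is outside the Roche limit.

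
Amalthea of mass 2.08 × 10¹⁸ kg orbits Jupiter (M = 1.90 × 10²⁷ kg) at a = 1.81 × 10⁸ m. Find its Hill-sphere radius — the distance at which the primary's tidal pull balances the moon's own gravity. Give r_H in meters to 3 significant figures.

1.29 × 10⁵ m

r_H ≈ a (m/3M)^(1/3)
    = (1.81 × 10⁸) × (2.08 × 10¹⁸ / (3 × 1.90 × 10²⁷))^(1/3)
    = 1.29 × 10⁵ m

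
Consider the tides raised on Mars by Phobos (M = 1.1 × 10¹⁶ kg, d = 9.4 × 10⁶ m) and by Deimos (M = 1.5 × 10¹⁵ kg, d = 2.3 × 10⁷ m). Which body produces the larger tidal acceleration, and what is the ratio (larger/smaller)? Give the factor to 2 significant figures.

Tidal acceleration ∝ M/d³, so compare M/d³ for each.
Phobos: (1.1 × 10¹⁶) / (9.4 × 10⁶)³ = 1.324 × 10⁻⁵
Deimos: (1.5 × 10¹⁵) / (2.3 × 10⁷)³ = 1.233 × 10⁻⁷
Ratio (larger/smaller) = 110

Phobos, by a factor of ≈ 110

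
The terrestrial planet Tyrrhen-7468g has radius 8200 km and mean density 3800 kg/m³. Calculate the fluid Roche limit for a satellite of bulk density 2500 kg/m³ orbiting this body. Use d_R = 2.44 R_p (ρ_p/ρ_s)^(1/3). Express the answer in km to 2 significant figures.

23000 km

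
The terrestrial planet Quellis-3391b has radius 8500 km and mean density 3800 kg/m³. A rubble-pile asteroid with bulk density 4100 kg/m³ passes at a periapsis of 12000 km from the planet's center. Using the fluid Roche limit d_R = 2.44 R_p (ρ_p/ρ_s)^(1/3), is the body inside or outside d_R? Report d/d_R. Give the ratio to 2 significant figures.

inside; d/d_R ≈ 0.59

d_R = 2.44 × (8500 km) × (3800/4100)^(1/3) = 20220 km
d/d_R = (12000) / (20220) = 0.59
Since d/d_R < 1, the body is inside the Roche limit.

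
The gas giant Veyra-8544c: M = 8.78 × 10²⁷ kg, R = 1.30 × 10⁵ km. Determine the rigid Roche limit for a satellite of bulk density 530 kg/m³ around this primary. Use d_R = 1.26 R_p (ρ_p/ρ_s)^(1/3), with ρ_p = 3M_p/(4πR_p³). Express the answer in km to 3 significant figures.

1.99 × 10⁵ km

ρ_p = 3M_p/(4πR_p³) = 3 × (8.78 × 10²⁷) / (4π × (1.30 × 10⁸ m)³) = 954 kg/m³
d_R = 1.26 × 1.30 × 10⁵ km × (954/530)^(1/3)
    = 1.99 × 10⁵ km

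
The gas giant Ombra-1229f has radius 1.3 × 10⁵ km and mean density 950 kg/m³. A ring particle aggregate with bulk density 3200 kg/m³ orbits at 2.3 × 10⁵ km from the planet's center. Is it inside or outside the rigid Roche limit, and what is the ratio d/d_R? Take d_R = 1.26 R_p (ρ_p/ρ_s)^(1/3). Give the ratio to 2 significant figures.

d_R = 1.26 × (1.3 × 10⁵ km) × (950/3200)^(1/3) = 1.093 × 10⁵ km
d/d_R = (2.3 × 10⁵) / (1.093 × 10⁵) = 2.1
Since d/d_R > 1, the body is outside the Roche limit.

outside; d/d_R ≈ 2.1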